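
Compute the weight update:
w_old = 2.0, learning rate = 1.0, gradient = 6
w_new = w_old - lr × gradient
w_new = -4

w_new = w - η·∂L/∂w = 2.0 - 1.0×(6) = 2.0 - (6) = -4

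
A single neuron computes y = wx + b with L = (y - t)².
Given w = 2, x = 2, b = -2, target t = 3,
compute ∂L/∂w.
∂L/∂w = -4

y = wx + b = (2)(2) + -2 = 2
∂L/∂y = 2(y - t) = 2(2 - 3) = -2
∂y/∂w = x = 2
∂L/∂w = ∂L/∂y · ∂y/∂w = -2 × 2 = -4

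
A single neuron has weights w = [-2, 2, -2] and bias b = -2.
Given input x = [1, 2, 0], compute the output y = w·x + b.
y = 0

y = (-2)(1) + (2)(2) + (-2)(0) + -2 = 0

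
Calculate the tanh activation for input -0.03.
-0.02999

tanh(-0.03) = (e^(-0.03) - e^(0.03))/(e^(-0.03) + e^(0.03)) = -0.02999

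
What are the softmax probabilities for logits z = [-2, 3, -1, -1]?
p = [0.0065, 0.9584, 0.0176, 0.0176]

exp(z) = [0.1353, 20.09, 0.3679, 0.3679]
Sum = 20.96
p = [0.0065, 0.9584, 0.0176, 0.0176]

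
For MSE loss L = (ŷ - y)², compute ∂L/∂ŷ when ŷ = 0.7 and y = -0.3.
∂L/∂ŷ = 2.0

∂L/∂ŷ = 2(ŷ - y) = 2(0.7 - -0.3) = 2(1.0) = 2.0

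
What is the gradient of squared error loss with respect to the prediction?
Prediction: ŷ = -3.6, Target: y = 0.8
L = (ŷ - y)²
∂L/∂ŷ = -8.8

∂L/∂ŷ = 2(ŷ - y) = 2(-3.6 - 0.8) = 2(-4.4) = -8.8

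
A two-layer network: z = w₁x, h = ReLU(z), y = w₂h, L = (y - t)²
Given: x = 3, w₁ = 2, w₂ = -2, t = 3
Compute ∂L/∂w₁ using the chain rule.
∂L/∂w₁ = 180

Forward pass:
z = w₁x = 2×3 = 6
h = ReLU(6) = 6
y = w₂h = -2×6 = -12

Backward pass:
∂L/∂y = 2(y - t) = 2(-12 - 3) = -30
∂y/∂h = w₂ = -2
∂h/∂z = 1 (ReLU derivative)
∂z/∂w₁ = x = 3

∂L/∂w₁ = -30 × -2 × 1 × 3 = 180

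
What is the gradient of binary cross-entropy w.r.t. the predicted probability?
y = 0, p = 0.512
∂L/∂p = 2.049

∂L/∂p = -y/p + (1-y)/(1-p) = 0 + 1/0.488 = 2.049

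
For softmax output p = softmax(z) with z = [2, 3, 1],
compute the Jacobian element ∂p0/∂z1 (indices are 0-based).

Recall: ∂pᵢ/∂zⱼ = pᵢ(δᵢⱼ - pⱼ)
∂p0/∂z1 = -0.1628

p = softmax(z) = [0.2447, 0.6652, 0.09003]
p0 = 0.2447, p1 = 0.6652

∂p0/∂z1 = -p0 × p1 = -0.2447 × 0.6652 = -0.1628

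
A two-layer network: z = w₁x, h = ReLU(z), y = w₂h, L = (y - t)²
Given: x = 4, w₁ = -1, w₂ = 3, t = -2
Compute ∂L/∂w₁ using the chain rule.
∂L/∂w₁ = 0

Forward pass:
z = w₁x = -1×4 = -4
h = ReLU(-4) = 0
y = w₂h = 3×0 = 0

Backward pass:
∂L/∂y = 2(y - t) = 2(0 - -2) = 4
∂y/∂h = w₂ = 3
∂h/∂z = 0 (ReLU derivative)
∂z/∂w₁ = x = 4

∂L/∂w₁ = 4 × 3 × 0 × 4 = 0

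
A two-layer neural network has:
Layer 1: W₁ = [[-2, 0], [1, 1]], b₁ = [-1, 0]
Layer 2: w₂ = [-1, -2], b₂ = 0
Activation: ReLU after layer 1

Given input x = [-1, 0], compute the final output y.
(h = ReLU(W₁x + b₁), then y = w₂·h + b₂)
y = -1

Layer 1 pre-activation: z₁ = [1, -1]
After ReLU: h = [1, 0]
Layer 2 output: y = -1×1 + -2×0 + 0 = -1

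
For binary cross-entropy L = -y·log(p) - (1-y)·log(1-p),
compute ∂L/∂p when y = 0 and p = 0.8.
∂L/∂p = 5

∂L/∂p = -y/p + (1-y)/(1-p) = 0 + 1/0.2 = 5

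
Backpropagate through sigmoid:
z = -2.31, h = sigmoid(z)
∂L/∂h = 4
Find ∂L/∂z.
∂L/∂z = 0.3286

σ(-2.31) = 0.0903
σ'(-2.31) = σ(-2.31)(1 - σ(-2.31)) = 0.0903 × 0.9097 = 0.08214
∂L/∂z = ∂L/∂h · σ'(z) = 4 × 0.08214 = 0.3286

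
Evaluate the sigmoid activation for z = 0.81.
0.6921

sigmoid(0.81) = 1/(1 + e^(-0.81)) = 1/(1 + 0.4449) = 0.6921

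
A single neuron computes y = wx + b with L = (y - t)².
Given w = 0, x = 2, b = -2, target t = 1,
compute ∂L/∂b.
∂L/∂b = -6

y = wx + b = (0)(2) + -2 = -2
∂L/∂y = 2(y - t) = 2(-2 - 1) = -6
∂y/∂b = 1
∂L/∂b = ∂L/∂y · ∂y/∂b = -6 × 1 = -6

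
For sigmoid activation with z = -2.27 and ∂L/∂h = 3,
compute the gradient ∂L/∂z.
∂L/∂z = 0.2546

σ(-2.27) = 0.09364
σ'(-2.27) = σ(-2.27)(1 - σ(-2.27)) = 0.09364 × 0.9064 = 0.08487
∂L/∂z = ∂L/∂h · σ'(z) = 3 × 0.08487 = 0.2546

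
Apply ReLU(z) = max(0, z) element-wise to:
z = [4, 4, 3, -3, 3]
h = [4, 4, 3, 0, 3]

ReLU applied element-wise: max(0,4)=4, max(0,4)=4, max(0,3)=3, max(0,-3)=0, max(0,3)=3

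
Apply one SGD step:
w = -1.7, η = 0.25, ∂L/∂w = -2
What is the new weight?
w_new = -1.2

w_new = w - η·∂L/∂w = -1.7 - 0.25×(-2) = -1.7 - (-0.5) = -1.2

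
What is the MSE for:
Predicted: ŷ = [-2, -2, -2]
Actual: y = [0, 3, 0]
MSE = 11

MSE = (1/3)((-2-0)² + (-2-3)² + (-2-0)²) = (1/3)(4 + 25 + 4) = 11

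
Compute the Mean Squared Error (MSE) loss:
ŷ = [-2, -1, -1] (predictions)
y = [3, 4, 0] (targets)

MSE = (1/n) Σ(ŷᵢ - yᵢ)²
MSE = 17

MSE = (1/3)((-2-3)² + (-1-4)² + (-1-0)²) = (1/3)(25 + 25 + 1) = 17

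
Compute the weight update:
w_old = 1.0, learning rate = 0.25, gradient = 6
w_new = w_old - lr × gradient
w_new = -0.5

w_new = w - η·∂L/∂w = 1.0 - 0.25×(6) = 1.0 - (1.5) = -0.5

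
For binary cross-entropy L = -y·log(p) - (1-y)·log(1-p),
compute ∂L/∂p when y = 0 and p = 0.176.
∂L/∂p = 1.214

∂L/∂p = -y/p + (1-y)/(1-p) = 0 + 1/0.824 = 1.214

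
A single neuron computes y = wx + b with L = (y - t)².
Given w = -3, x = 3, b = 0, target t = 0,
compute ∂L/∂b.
∂L/∂b = -18

y = wx + b = (-3)(3) + 0 = -9
∂L/∂y = 2(y - t) = 2(-9 - 0) = -18
∂y/∂b = 1
∂L/∂b = ∂L/∂y · ∂y/∂b = -18 × 1 = -18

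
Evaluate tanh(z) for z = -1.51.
-0.9069

tanh(-1.51) = (e^(-1.51) - e^(1.51))/(e^(-1.51) + e^(1.51)) = -0.9069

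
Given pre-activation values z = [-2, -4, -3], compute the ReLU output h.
h = [0, 0, 0]

ReLU applied element-wise: max(0,-2)=0, max(0,-4)=0, max(0,-3)=0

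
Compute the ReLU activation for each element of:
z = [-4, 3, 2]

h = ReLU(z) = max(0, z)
h = [0, 3, 2]

ReLU applied element-wise: max(0,-4)=0, max(0,3)=3, max(0,2)=2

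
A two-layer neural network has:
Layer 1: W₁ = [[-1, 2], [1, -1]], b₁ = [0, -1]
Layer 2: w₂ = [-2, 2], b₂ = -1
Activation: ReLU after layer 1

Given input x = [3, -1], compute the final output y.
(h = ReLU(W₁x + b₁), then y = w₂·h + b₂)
y = 5

Layer 1 pre-activation: z₁ = [-5, 3]
After ReLU: h = [0, 3]
Layer 2 output: y = -2×0 + 2×3 + -1 = 5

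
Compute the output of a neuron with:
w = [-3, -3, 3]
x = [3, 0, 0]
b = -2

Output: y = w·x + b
y = -11

y = (-3)(3) + (-3)(0) + (3)(0) + -2 = -11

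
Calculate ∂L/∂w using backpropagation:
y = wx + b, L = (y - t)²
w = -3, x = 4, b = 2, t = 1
∂L/∂w = -88

y = wx + b = (-3)(4) + 2 = -10
∂L/∂y = 2(y - t) = 2(-10 - 1) = -22
∂y/∂w = x = 4
∂L/∂w = ∂L/∂y · ∂y/∂w = -22 × 4 = -88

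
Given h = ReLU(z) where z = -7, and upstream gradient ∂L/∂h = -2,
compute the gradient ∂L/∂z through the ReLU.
∂L/∂z = 0

h = ReLU(-7) = 0
Since z < 0: ∂h/∂z = 0
∂L/∂z = ∂L/∂h · ∂h/∂z = -2 × 0 = 0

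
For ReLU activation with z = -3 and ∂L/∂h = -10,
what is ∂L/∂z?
∂L/∂z = 0

h = ReLU(-3) = 0
Since z < 0: ∂h/∂z = 0
∂L/∂z = ∂L/∂h · ∂h/∂z = -10 × 0 = 0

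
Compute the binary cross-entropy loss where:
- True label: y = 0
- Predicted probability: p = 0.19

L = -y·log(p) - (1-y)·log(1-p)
L = 0.2107

L = -0·log(0.19) - 1·log(0.81) = -log(0.81) = 0.2107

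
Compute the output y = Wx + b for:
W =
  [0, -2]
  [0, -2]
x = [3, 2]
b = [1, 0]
y = [-3, -4]

Wx = [0×3 + -2×2, 0×3 + -2×2]
   = [-4, -4]
y = Wx + b = [-4 + 1, -4 + 0] = [-3, -4]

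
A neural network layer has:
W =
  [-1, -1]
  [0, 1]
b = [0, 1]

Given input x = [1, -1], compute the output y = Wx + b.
y = [0, 0]

Wx = [-1×1 + -1×-1, 0×1 + 1×-1]
   = [0, -1]
y = Wx + b = [0 + 0, -1 + 1] = [0, 0]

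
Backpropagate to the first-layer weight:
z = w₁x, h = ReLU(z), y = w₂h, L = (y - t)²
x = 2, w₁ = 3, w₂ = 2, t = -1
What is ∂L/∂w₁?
∂L/∂w₁ = 104

Forward pass:
z = w₁x = 3×2 = 6
h = ReLU(6) = 6
y = w₂h = 2×6 = 12

Backward pass:
∂L/∂y = 2(y - t) = 2(12 - -1) = 26
∂y/∂h = w₂ = 2
∂h/∂z = 1 (ReLU derivative)
∂z/∂w₁ = x = 2

∂L/∂w₁ = 26 × 2 × 1 × 2 = 104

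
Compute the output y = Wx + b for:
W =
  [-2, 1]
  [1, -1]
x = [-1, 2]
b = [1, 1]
y = [5, -2]

Wx = [-2×-1 + 1×2, 1×-1 + -1×2]
   = [4, -3]
y = Wx + b = [4 + 1, -3 + 1] = [5, -2]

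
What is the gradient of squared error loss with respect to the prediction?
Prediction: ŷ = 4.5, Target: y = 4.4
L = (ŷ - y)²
∂L/∂ŷ = 0.2

∂L/∂ŷ = 2(ŷ - y) = 2(4.5 - 4.4) = 2(0.1) = 0.2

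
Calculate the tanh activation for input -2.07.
-0.9687

tanh(-2.07) = (e^(-2.07) - e^(2.07))/(e^(-2.07) + e^(2.07)) = -0.9687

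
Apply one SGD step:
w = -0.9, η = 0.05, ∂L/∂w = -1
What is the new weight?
w_new = -0.85

w_new = w - η·∂L/∂w = -0.9 - 0.05×(-1) = -0.9 - (-0.05) = -0.85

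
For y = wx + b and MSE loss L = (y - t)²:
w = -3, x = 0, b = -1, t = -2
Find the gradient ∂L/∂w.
∂L/∂w = 0

y = wx + b = (-3)(0) + -1 = -1
∂L/∂y = 2(y - t) = 2(-1 - -2) = 2
∂y/∂w = x = 0
∂L/∂w = ∂L/∂y · ∂y/∂w = 2 × 0 = 0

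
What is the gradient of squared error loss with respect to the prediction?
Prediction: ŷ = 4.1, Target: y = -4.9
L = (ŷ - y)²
∂L/∂ŷ = 18.0

∂L/∂ŷ = 2(ŷ - y) = 2(4.1 - -4.9) = 2(9.0) = 18.0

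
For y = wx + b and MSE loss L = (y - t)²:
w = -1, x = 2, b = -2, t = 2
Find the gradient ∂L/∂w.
∂L/∂w = -24

y = wx + b = (-1)(2) + -2 = -4
∂L/∂y = 2(y - t) = 2(-4 - 2) = -12
∂y/∂w = x = 2
∂L/∂w = ∂L/∂y · ∂y/∂w = -12 × 2 = -24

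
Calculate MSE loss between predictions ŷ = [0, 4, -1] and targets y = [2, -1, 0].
MSE = 10

MSE = (1/3)((0-2)² + (4--1)² + (-1-0)²) = (1/3)(4 + 25 + 1) = 10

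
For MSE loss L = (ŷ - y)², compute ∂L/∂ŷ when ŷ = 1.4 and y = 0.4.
∂L/∂ŷ = 2.0

∂L/∂ŷ = 2(ŷ - y) = 2(1.4 - 0.4) = 2(1.0) = 2.0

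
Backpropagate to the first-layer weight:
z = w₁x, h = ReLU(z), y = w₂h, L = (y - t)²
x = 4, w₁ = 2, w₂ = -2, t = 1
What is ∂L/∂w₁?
∂L/∂w₁ = 272

Forward pass:
z = w₁x = 2×4 = 8
h = ReLU(8) = 8
y = w₂h = -2×8 = -16

Backward pass:
∂L/∂y = 2(y - t) = 2(-16 - 1) = -34
∂y/∂h = w₂ = -2
∂h/∂z = 1 (ReLU derivative)
∂z/∂w₁ = x = 4

∂L/∂w₁ = -34 × -2 × 1 × 4 = 272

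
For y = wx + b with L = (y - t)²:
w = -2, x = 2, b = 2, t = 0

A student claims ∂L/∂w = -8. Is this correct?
Correct

y = (-2)(2) + 2 = -2
∂L/∂y = 2(y - t) = 2(-2 - 0) = -4
∂y/∂w = x = 2
∂L/∂w = -4 × 2 = -8

Claimed value: -8
Correct: The correct gradient is -8.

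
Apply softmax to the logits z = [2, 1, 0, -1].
p = [0.6439, 0.2369, 0.0871, 0.0321]

exp(z) = [7.389, 2.718, 1, 0.3679]
Sum = 11.48
p = [0.6439, 0.2369, 0.0871, 0.0321]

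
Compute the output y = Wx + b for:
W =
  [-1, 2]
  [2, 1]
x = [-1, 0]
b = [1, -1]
y = [2, -3]

Wx = [-1×-1 + 2×0, 2×-1 + 1×0]
   = [1, -2]
y = Wx + b = [1 + 1, -2 + -1] = [2, -3]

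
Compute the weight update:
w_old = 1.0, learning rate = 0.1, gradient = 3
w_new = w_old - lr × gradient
w_new = 0.7

w_new = w - η·∂L/∂w = 1.0 - 0.1×(3) = 1.0 - (0.3) = 0.7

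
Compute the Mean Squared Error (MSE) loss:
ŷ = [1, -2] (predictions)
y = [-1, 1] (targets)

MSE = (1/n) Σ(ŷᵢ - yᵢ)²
MSE = 6.5

MSE = (1/2)((1--1)² + (-2-1)²) = (1/2)(4 + 9) = 6.5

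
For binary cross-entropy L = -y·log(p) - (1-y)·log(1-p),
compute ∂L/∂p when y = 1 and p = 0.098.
∂L/∂p = -10.2

∂L/∂p = -y/p + (1-y)/(1-p) = -1/0.098 + 0 = -10.2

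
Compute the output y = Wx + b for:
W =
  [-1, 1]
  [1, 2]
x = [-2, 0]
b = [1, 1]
y = [3, -1]

Wx = [-1×-2 + 1×0, 1×-2 + 2×0]
   = [2, -2]
y = Wx + b = [2 + 1, -2 + 1] = [3, -1]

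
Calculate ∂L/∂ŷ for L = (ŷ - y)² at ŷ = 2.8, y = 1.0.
∂L/∂ŷ = 3.6

∂L/∂ŷ = 2(ŷ - y) = 2(2.8 - 1.0) = 2(1.8) = 3.6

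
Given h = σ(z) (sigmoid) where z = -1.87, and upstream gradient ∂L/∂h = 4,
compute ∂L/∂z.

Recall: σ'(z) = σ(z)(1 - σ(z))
∂L/∂z = 0.4628

σ(-1.87) = 0.1335
σ'(-1.87) = σ(-1.87)(1 - σ(-1.87)) = 0.1335 × 0.8665 = 0.1157
∂L/∂z = ∂L/∂h · σ'(z) = 4 × 0.1157 = 0.4628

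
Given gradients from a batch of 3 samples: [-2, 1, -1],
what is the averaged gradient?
Average gradient = -0.6667

Average = (1/3)(-2 + 1 + -1) = -2/3 = -0.6667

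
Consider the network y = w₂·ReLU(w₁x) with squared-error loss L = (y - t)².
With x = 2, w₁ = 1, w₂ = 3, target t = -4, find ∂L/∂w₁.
∂L/∂w₁ = 120

Forward pass:
z = w₁x = 1×2 = 2
h = ReLU(2) = 2
y = w₂h = 3×2 = 6

Backward pass:
∂L/∂y = 2(y - t) = 2(6 - -4) = 20
∂y/∂h = w₂ = 3
∂h/∂z = 1 (ReLU derivative)
∂z/∂w₁ = x = 2

∂L/∂w₁ = 20 × 3 × 1 × 2 = 120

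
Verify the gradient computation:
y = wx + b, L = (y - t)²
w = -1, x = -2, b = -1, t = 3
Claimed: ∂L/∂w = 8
Correct

y = (-1)(-2) + -1 = 1
∂L/∂y = 2(y - t) = 2(1 - 3) = -4
∂y/∂w = x = -2
∂L/∂w = -4 × -2 = 8

Claimed value: 8
Correct: The correct gradient is 8.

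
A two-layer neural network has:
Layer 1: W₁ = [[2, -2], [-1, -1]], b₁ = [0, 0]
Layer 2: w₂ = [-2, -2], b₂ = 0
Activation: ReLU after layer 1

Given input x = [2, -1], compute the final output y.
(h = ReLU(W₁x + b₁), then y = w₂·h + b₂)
y = -12

Layer 1 pre-activation: z₁ = [6, -1]
After ReLU: h = [6, 0]
Layer 2 output: y = -2×6 + -2×0 + 0 = -12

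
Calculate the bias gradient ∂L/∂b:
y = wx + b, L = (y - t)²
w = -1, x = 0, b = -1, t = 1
∂L/∂b = -4

y = wx + b = (-1)(0) + -1 = -1
∂L/∂y = 2(y - t) = 2(-1 - 1) = -4
∂y/∂b = 1
∂L/∂b = ∂L/∂y · ∂y/∂b = -4 × 1 = -4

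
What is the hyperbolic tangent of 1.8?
0.9468

tanh(1.8) = (e^(1.8) - e^(-1.8))/(e^(1.8) + e^(-1.8)) = 0.9468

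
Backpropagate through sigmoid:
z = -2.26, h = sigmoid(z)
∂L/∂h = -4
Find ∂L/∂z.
∂L/∂z = -0.3422

σ(-2.26) = 0.09449
σ'(-2.26) = σ(-2.26)(1 - σ(-2.26)) = 0.09449 × 0.9055 = 0.08556
∂L/∂z = ∂L/∂h · σ'(z) = -4 × 0.08556 = -0.3422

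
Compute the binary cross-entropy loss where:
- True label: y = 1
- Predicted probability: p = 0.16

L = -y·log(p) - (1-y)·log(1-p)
L = 1.833

L = -1·log(0.16) - 0·log(0.84) = -log(0.16) = 1.833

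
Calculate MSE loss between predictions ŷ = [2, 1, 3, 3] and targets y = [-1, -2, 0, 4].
MSE = 7

MSE = (1/4)((2--1)² + (1--2)² + (3-0)² + (3-4)²) = (1/4)(9 + 9 + 9 + 1) = 7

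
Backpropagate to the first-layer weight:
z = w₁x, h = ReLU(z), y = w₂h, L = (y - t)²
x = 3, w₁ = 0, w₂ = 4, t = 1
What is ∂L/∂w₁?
∂L/∂w₁ = 0

Forward pass:
z = w₁x = 0×3 = 0
h = ReLU(0) = 0
y = w₂h = 4×0 = 0

Backward pass:
∂L/∂y = 2(y - t) = 2(0 - 1) = -2
∂y/∂h = w₂ = 4
∂h/∂z = 0 (ReLU derivative)
∂z/∂w₁ = x = 3

∂L/∂w₁ = -2 × 4 × 0 × 3 = 0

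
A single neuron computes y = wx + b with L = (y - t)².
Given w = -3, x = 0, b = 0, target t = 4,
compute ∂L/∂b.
∂L/∂b = -8

y = wx + b = (-3)(0) + 0 = 0
∂L/∂y = 2(y - t) = 2(0 - 4) = -8
∂y/∂b = 1
∂L/∂b = ∂L/∂y · ∂y/∂b = -8 × 1 = -8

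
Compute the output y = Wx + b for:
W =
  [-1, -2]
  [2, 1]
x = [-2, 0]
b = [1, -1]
y = [3, -5]

Wx = [-1×-2 + -2×0, 2×-2 + 1×0]
   = [2, -4]
y = Wx + b = [2 + 1, -4 + -1] = [3, -5]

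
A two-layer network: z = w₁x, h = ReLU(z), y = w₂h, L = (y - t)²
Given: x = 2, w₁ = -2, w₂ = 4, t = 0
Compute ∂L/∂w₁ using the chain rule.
∂L/∂w₁ = 0

Forward pass:
z = w₁x = -2×2 = -4
h = ReLU(-4) = 0
y = w₂h = 4×0 = 0

Backward pass:
∂L/∂y = 2(y - t) = 2(0 - 0) = 0
∂y/∂h = w₂ = 4
∂h/∂z = 0 (ReLU derivative)
∂z/∂w₁ = x = 2

∂L/∂w₁ = 0 × 4 × 0 × 2 = 0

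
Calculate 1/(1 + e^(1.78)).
0.1443

sigmoid(-1.78) = 1/(1 + e^(1.78)) = 1/(1 + 5.93) = 0.1443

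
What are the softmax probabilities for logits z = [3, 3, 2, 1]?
p = [0.3995, 0.3995, 0.147, 0.0541]

exp(z) = [20.09, 20.09, 7.389, 2.718]
Sum = 50.28
p = [0.3995, 0.3995, 0.147, 0.0541]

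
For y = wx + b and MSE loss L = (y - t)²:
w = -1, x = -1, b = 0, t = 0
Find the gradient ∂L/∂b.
∂L/∂b = 2

y = wx + b = (-1)(-1) + 0 = 1
∂L/∂y = 2(y - t) = 2(1 - 0) = 2
∂y/∂b = 1
∂L/∂b = ∂L/∂y · ∂y/∂b = 2 × 1 = 2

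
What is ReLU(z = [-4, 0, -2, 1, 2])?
h = [0, 0, 0, 1, 2]

ReLU applied element-wise: max(0,-4)=0, max(0,0)=0, max(0,-2)=0, max(0,1)=1, max(0,2)=2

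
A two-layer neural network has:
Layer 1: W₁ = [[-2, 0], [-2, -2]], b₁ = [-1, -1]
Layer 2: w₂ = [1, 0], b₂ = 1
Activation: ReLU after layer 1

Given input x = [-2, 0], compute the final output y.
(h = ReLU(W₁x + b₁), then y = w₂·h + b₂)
y = 4

Layer 1 pre-activation: z₁ = [3, 3]
After ReLU: h = [3, 3]
Layer 2 output: y = 1×3 + 0×3 + 1 = 4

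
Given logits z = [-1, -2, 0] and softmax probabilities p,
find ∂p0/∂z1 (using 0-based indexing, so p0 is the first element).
∂p0/∂z1 = -0.02203

p = softmax(z) = [0.2447, 0.09003, 0.6652]
p0 = 0.2447, p1 = 0.09003

∂p0/∂z1 = -p0 × p1 = -0.2447 × 0.09003 = -0.02203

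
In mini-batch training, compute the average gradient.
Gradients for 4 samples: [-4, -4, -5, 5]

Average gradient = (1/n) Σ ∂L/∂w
Average gradient = -2

Average = (1/4)(-4 + -4 + -5 + 5) = -8/4 = -2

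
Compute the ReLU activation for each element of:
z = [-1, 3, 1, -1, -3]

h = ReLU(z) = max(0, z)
h = [0, 3, 1, 0, 0]

ReLU applied element-wise: max(0,-1)=0, max(0,3)=3, max(0,1)=1, max(0,-1)=0, max(0,-3)=0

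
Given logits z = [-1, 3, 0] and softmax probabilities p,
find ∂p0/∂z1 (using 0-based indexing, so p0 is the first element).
∂p0/∂z1 = -0.01605

p = softmax(z) = [0.01715, 0.9362, 0.04661]
p0 = 0.01715, p1 = 0.9362

∂p0/∂z1 = -p0 × p1 = -0.01715 × 0.9362 = -0.01605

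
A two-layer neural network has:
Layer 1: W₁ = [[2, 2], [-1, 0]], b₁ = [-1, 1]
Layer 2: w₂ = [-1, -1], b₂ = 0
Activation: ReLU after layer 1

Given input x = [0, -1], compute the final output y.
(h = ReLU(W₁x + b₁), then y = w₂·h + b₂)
y = -1

Layer 1 pre-activation: z₁ = [-3, 1]
After ReLU: h = [0, 1]
Layer 2 output: y = -1×0 + -1×1 + 0 = -1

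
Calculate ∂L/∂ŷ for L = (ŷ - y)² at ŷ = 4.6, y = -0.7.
∂L/∂ŷ = 10.6

∂L/∂ŷ = 2(ŷ - y) = 2(4.6 - -0.7) = 2(5.3) = 10.6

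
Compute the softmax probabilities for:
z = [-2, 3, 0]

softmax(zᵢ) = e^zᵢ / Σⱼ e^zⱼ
p = [0.0064, 0.9465, 0.0471]

exp(z) = [0.1353, 20.09, 1]
Sum = 21.22
p = [0.0064, 0.9465, 0.0471]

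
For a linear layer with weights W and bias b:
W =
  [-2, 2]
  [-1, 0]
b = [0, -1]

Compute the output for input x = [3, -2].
y = [-10, -4]

Wx = [-2×3 + 2×-2, -1×3 + 0×-2]
   = [-10, -3]
y = Wx + b = [-10 + 0, -3 + -1] = [-10, -4]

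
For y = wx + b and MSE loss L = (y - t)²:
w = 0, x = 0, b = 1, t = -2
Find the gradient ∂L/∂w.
∂L/∂w = 0

y = wx + b = (0)(0) + 1 = 1
∂L/∂y = 2(y - t) = 2(1 - -2) = 6
∂y/∂w = x = 0
∂L/∂w = ∂L/∂y · ∂y/∂w = 6 × 0 = 0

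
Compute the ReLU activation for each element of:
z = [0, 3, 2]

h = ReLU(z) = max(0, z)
h = [0, 3, 2]

ReLU applied element-wise: max(0,0)=0, max(0,3)=3, max(0,2)=2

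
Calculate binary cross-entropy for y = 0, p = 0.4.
L = 0.5108

L = -0·log(0.4) - 1·log(0.6) = -log(0.6) = 0.5108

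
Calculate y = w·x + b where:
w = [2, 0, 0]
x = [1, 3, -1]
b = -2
y = 0

y = (2)(1) + (0)(3) + (0)(-1) + -2 = 0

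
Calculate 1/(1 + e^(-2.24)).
0.9038

sigmoid(2.24) = 1/(1 + e^(-2.24)) = 1/(1 + 0.1065) = 0.9038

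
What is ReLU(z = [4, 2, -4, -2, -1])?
h = [4, 2, 0, 0, 0]

ReLU applied element-wise: max(0,4)=4, max(0,2)=2, max(0,-4)=0, max(0,-2)=0, max(0,-1)=0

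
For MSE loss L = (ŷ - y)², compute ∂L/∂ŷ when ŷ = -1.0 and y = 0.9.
∂L/∂ŷ = -3.8

∂L/∂ŷ = 2(ŷ - y) = 2(-1.0 - 0.9) = 2(-1.9) = -3.8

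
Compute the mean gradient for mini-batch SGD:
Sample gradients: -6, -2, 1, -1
Average gradient = -2

Average = (1/4)(-6 + -2 + 1 + -1) = -8/4 = -2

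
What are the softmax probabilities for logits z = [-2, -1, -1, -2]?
p = [0.1345, 0.3655, 0.3655, 0.1345]

exp(z) = [0.1353, 0.3679, 0.3679, 0.1353]
Sum = 1.006
p = [0.1345, 0.3655, 0.3655, 0.1345]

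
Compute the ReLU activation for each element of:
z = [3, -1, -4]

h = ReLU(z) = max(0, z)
h = [3, 0, 0]

ReLU applied element-wise: max(0,3)=3, max(0,-1)=0, max(0,-4)=0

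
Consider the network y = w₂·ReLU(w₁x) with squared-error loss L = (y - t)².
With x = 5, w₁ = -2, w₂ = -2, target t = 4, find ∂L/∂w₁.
∂L/∂w₁ = 0

Forward pass:
z = w₁x = -2×5 = -10
h = ReLU(-10) = 0
y = w₂h = -2×0 = 0

Backward pass:
∂L/∂y = 2(y - t) = 2(0 - 4) = -8
∂y/∂h = w₂ = -2
∂h/∂z = 0 (ReLU derivative)
∂z/∂w₁ = x = 5

∂L/∂w₁ = -8 × -2 × 0 × 5 = 0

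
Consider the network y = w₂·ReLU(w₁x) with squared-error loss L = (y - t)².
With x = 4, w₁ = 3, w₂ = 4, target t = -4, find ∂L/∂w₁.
∂L/∂w₁ = 1664

Forward pass:
z = w₁x = 3×4 = 12
h = ReLU(12) = 12
y = w₂h = 4×12 = 48

Backward pass:
∂L/∂y = 2(y - t) = 2(48 - -4) = 104
∂y/∂h = w₂ = 4
∂h/∂z = 1 (ReLU derivative)
∂z/∂w₁ = x = 4

∂L/∂w₁ = 104 × 4 × 1 × 4 = 1664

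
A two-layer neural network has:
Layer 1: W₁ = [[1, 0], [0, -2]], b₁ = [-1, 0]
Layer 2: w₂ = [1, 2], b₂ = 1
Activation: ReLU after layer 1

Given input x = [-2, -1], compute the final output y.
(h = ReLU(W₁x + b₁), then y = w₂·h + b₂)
y = 5

Layer 1 pre-activation: z₁ = [-3, 2]
After ReLU: h = [0, 2]
Layer 2 output: y = 1×0 + 2×2 + 1 = 5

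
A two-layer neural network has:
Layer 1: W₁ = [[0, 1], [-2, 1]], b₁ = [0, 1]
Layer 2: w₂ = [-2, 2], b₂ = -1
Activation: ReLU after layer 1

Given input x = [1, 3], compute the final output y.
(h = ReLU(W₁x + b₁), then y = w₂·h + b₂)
y = -3

Layer 1 pre-activation: z₁ = [3, 2]
After ReLU: h = [3, 2]
Layer 2 output: y = -2×3 + 2×2 + -1 = -3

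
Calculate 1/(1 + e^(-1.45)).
0.81

sigmoid(1.45) = 1/(1 + e^(-1.45)) = 1/(1 + 0.2346) = 0.81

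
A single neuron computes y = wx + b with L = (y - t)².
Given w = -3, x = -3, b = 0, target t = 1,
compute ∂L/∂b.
∂L/∂b = 16

y = wx + b = (-3)(-3) + 0 = 9
∂L/∂y = 2(y - t) = 2(9 - 1) = 16
∂y/∂b = 1
∂L/∂b = ∂L/∂y · ∂y/∂b = 16 × 1 = 16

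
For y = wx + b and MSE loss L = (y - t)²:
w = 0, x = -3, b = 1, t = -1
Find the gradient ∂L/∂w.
∂L/∂w = -12

y = wx + b = (0)(-3) + 1 = 1
∂L/∂y = 2(y - t) = 2(1 - -1) = 4
∂y/∂w = x = -3
∂L/∂w = ∂L/∂y · ∂y/∂w = 4 × -3 = -12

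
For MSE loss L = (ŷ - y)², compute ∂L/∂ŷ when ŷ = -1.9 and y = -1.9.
∂L/∂ŷ = 0.0

∂L/∂ŷ = 2(ŷ - y) = 2(-1.9 - -1.9) = 2(0.0) = 0.0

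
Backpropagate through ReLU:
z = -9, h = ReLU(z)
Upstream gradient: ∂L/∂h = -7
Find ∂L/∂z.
∂L/∂z = 0

h = ReLU(-9) = 0
Since z < 0: ∂h/∂z = 0
∂L/∂z = ∂L/∂h · ∂h/∂z = -7 × 0 = 0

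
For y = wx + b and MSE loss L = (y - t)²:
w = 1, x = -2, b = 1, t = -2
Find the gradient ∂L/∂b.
∂L/∂b = 2

y = wx + b = (1)(-2) + 1 = -1
∂L/∂y = 2(y - t) = 2(-1 - -2) = 2
∂y/∂b = 1
∂L/∂b = ∂L/∂y · ∂y/∂b = 2 × 1 = 2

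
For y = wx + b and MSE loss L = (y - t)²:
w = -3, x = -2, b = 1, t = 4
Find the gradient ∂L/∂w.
∂L/∂w = -12

y = wx + b = (-3)(-2) + 1 = 7
∂L/∂y = 2(y - t) = 2(7 - 4) = 6
∂y/∂w = x = -2
∂L/∂w = ∂L/∂y · ∂y/∂w = 6 × -2 = -12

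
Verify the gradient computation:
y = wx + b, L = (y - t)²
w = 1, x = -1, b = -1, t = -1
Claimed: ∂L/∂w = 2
Correct

y = (1)(-1) + -1 = -2
∂L/∂y = 2(y - t) = 2(-2 - -1) = -2
∂y/∂w = x = -1
∂L/∂w = -2 × -1 = 2

Claimed value: 2
Correct: The correct gradient is 2.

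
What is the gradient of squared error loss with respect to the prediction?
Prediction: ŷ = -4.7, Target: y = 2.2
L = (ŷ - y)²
∂L/∂ŷ = -13.8

∂L/∂ŷ = 2(ŷ - y) = 2(-4.7 - 2.2) = 2(-6.9) = -13.8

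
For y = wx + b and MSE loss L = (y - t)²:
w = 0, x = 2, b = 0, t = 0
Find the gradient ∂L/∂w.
∂L/∂w = 0

y = wx + b = (0)(2) + 0 = 0
∂L/∂y = 2(y - t) = 2(0 - 0) = 0
∂y/∂w = x = 2
∂L/∂w = ∂L/∂y · ∂y/∂w = 0 × 2 = 0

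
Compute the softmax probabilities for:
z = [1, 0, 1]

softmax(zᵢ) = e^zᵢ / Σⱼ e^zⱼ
p = [0.4223, 0.1554, 0.4223]

exp(z) = [2.718, 1, 2.718]
Sum = 6.437
p = [0.4223, 0.1554, 0.4223]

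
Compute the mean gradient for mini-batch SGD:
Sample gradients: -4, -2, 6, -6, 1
Average gradient = -1

Average = (1/5)(-4 + -2 + 6 + -6 + 1) = -5/5 = -1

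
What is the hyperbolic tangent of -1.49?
-0.9033

tanh(-1.49) = (e^(-1.49) - e^(1.49))/(e^(-1.49) + e^(1.49)) = -0.9033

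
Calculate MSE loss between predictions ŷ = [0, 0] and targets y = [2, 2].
MSE = 4

MSE = (1/2)((0-2)² + (0-2)²) = (1/2)(4 + 4) = 4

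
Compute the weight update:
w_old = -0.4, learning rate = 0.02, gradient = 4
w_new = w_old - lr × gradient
w_new = -0.48

w_new = w - η·∂L/∂w = -0.4 - 0.02×(4) = -0.4 - (0.08) = -0.48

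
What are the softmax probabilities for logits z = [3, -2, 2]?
p = [0.7275, 0.0049, 0.2676]

exp(z) = [20.09, 0.1353, 7.389]
Sum = 27.61
p = [0.7275, 0.0049, 0.2676]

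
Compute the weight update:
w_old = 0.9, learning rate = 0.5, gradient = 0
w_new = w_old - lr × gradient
w_new = 0.9

w_new = w - η·∂L/∂w = 0.9 - 0.5×(0) = 0.9 - (0) = 0.9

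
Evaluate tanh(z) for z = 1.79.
0.9458

tanh(1.79) = (e^(1.79) - e^(-1.79))/(e^(1.79) + e^(-1.79)) = 0.9458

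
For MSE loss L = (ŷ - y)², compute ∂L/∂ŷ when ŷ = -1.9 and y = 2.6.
∂L/∂ŷ = -9.0

∂L/∂ŷ = 2(ŷ - y) = 2(-1.9 - 2.6) = 2(-4.5) = -9.0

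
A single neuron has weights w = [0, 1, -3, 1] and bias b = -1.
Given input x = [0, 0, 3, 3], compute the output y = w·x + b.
y = -7

y = (0)(0) + (1)(0) + (-3)(3) + (1)(3) + -1 = -7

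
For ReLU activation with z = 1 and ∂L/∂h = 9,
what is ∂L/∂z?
∂L/∂z = 9

h = ReLU(1) = 1
Since z > 0: ∂h/∂z = 1
∂L/∂z = ∂L/∂h · ∂h/∂z = 9 × 1 = 9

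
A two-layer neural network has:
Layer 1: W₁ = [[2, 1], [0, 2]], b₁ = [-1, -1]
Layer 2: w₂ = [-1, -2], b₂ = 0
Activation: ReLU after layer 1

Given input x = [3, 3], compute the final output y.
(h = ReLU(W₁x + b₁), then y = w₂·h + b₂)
y = -18

Layer 1 pre-activation: z₁ = [8, 5]
After ReLU: h = [8, 5]
Layer 2 output: y = -1×8 + -2×5 + 0 = -18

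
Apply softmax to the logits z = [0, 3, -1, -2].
p = [0.0463, 0.9304, 0.017, 0.0063]

exp(z) = [1, 20.09, 0.3679, 0.1353]
Sum = 21.59
p = [0.0463, 0.9304, 0.017, 0.0063]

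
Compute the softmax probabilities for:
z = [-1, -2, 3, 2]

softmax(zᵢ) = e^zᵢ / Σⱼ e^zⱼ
p = [0.0131, 0.0048, 0.7179, 0.2641]

exp(z) = [0.3679, 0.1353, 20.09, 7.389]
Sum = 27.98
p = [0.0131, 0.0048, 0.7179, 0.2641]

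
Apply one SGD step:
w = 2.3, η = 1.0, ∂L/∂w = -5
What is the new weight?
w_new = 7.3

w_new = w - η·∂L/∂w = 2.3 - 1.0×(-5) = 2.3 - (-5) = 7.3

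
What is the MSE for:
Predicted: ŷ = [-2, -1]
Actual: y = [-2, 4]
MSE = 12.5

MSE = (1/2)((-2--2)² + (-1-4)²) = (1/2)(0 + 25) = 12.5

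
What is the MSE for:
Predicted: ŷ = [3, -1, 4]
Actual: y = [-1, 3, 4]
MSE = 10.67

MSE = (1/3)((3--1)² + (-1-3)² + (4-4)²) = (1/3)(16 + 16 + 0) = 10.67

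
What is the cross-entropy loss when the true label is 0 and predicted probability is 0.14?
L = 0.1508

L = -0·log(0.14) - 1·log(0.86) = -log(0.86) = 0.1508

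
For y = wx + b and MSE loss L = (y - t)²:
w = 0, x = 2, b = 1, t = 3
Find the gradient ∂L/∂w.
∂L/∂w = -8

y = wx + b = (0)(2) + 1 = 1
∂L/∂y = 2(y - t) = 2(1 - 3) = -4
∂y/∂w = x = 2
∂L/∂w = ∂L/∂y · ∂y/∂w = -4 × 2 = -8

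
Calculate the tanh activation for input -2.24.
-0.9776

tanh(-2.24) = (e^(-2.24) - e^(2.24))/(e^(-2.24) + e^(2.24)) = -0.9776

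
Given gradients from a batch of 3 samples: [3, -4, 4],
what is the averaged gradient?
Average gradient = 1

Average = (1/3)(3 + -4 + 4) = 3/3 = 1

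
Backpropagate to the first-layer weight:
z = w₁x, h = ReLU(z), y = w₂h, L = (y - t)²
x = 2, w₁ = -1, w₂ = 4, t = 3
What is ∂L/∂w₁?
∂L/∂w₁ = 0

Forward pass:
z = w₁x = -1×2 = -2
h = ReLU(-2) = 0
y = w₂h = 4×0 = 0

Backward pass:
∂L/∂y = 2(y - t) = 2(0 - 3) = -6
∂y/∂h = w₂ = 4
∂h/∂z = 0 (ReLU derivative)
∂z/∂w₁ = x = 2

∂L/∂w₁ = -6 × 4 × 0 × 2 = 0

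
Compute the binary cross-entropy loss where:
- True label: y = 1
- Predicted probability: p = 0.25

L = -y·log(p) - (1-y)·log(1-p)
L = 1.386

L = -1·log(0.25) - 0·log(0.75) = -log(0.25) = 1.386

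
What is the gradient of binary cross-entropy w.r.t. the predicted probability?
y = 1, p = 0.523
∂L/∂p = -1.912

∂L/∂p = -y/p + (1-y)/(1-p) = -1/0.523 + 0 = -1.912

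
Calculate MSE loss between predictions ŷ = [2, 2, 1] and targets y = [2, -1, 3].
MSE = 4.333

MSE = (1/3)((2-2)² + (2--1)² + (1-3)²) = (1/3)(0 + 9 + 4) = 4.333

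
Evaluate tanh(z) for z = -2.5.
-0.9866

tanh(-2.5) = (e^(-2.5) - e^(2.5))/(e^(-2.5) + e^(2.5)) = -0.9866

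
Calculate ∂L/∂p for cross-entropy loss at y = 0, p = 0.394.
∂L/∂p = 1.65

∂L/∂p = -y/p + (1-y)/(1-p) = 0 + 1/0.606 = 1.65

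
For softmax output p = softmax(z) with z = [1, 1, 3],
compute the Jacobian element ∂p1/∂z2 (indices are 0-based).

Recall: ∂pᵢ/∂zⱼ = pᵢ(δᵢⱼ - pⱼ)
∂p1/∂z2 = -0.08382

p = softmax(z) = [0.1065, 0.1065, 0.787]
p1 = 0.1065, p2 = 0.787

∂p1/∂z2 = -p1 × p2 = -0.1065 × 0.787 = -0.08382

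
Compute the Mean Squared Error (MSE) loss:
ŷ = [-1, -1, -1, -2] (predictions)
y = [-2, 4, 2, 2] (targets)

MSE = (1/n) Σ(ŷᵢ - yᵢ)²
MSE = 12.75

MSE = (1/4)((-1--2)² + (-1-4)² + (-1-2)² + (-2-2)²) = (1/4)(1 + 25 + 9 + 16) = 12.75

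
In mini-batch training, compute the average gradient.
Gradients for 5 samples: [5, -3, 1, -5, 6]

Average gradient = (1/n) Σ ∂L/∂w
Average gradient = 0.8

Average = (1/5)(5 + -3 + 1 + -5 + 6) = 4/5 = 0.8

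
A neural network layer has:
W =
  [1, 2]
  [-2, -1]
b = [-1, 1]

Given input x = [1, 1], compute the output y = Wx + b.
y = [2, -2]

Wx = [1×1 + 2×1, -2×1 + -1×1]
   = [3, -3]
y = Wx + b = [3 + -1, -3 + 1] = [2, -2]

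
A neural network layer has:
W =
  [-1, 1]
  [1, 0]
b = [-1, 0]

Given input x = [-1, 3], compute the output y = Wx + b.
y = [3, -1]

Wx = [-1×-1 + 1×3, 1×-1 + 0×3]
   = [4, -1]
y = Wx + b = [4 + -1, -1 + 0] = [3, -1]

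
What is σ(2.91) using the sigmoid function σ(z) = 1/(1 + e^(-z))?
0.9483

sigmoid(2.91) = 1/(1 + e^(-2.91)) = 1/(1 + 0.05448) = 0.9483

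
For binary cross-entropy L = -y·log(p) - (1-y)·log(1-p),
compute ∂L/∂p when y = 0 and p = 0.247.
∂L/∂p = 1.328

∂L/∂p = -y/p + (1-y)/(1-p) = 0 + 1/0.753 = 1.328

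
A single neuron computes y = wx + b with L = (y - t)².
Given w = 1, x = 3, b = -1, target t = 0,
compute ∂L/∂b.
∂L/∂b = 4

y = wx + b = (1)(3) + -1 = 2
∂L/∂y = 2(y - t) = 2(2 - 0) = 4
∂y/∂b = 1
∂L/∂b = ∂L/∂y · ∂y/∂b = 4 × 1 = 4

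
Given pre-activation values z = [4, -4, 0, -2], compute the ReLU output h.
h = [4, 0, 0, 0]

ReLU applied element-wise: max(0,4)=4, max(0,-4)=0, max(0,0)=0, max(0,-2)=0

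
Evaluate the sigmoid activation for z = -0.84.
0.3015

sigmoid(-0.84) = 1/(1 + e^(0.84)) = 1/(1 + 2.316) = 0.3015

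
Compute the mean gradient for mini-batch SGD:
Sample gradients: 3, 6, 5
Average gradient = 4.667

Average = (1/3)(3 + 6 + 5) = 14/3 = 4.667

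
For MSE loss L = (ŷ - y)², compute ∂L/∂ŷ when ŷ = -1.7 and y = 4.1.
∂L/∂ŷ = -11.6

∂L/∂ŷ = 2(ŷ - y) = 2(-1.7 - 4.1) = 2(-5.8) = -11.6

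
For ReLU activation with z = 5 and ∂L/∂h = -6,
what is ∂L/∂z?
∂L/∂z = -6

h = ReLU(5) = 5
Since z > 0: ∂h/∂z = 1
∂L/∂z = ∂L/∂h · ∂h/∂z = -6 × 1 = -6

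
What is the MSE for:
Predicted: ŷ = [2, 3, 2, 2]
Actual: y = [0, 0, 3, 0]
MSE = 4.5

MSE = (1/4)((2-0)² + (3-0)² + (2-3)² + (2-0)²) = (1/4)(4 + 9 + 1 + 4) = 4.5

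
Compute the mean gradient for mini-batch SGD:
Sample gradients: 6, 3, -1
Average gradient = 2.667

Average = (1/3)(6 + 3 + -1) = 8/3 = 2.667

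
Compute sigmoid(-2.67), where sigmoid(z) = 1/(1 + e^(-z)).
0.06477

sigmoid(-2.67) = 1/(1 + e^(2.67)) = 1/(1 + 14.44) = 0.06477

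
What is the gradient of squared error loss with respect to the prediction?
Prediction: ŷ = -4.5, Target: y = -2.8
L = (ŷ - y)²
∂L/∂ŷ = -3.4

∂L/∂ŷ = 2(ŷ - y) = 2(-4.5 - -2.8) = 2(-1.7) = -3.4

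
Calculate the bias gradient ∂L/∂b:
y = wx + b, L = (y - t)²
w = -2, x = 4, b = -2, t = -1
∂L/∂b = -18

y = wx + b = (-2)(4) + -2 = -10
∂L/∂y = 2(y - t) = 2(-10 - -1) = -18
∂y/∂b = 1
∂L/∂b = ∂L/∂y · ∂y/∂b = -18 × 1 = -18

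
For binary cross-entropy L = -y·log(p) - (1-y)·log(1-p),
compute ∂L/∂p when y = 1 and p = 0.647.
∂L/∂p = -1.546

∂L/∂p = -y/p + (1-y)/(1-p) = -1/0.647 + 0 = -1.546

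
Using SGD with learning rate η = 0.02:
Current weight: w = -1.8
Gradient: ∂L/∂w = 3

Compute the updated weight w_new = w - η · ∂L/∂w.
w_new = -1.86

w_new = w - η·∂L/∂w = -1.8 - 0.02×(3) = -1.8 - (0.06) = -1.86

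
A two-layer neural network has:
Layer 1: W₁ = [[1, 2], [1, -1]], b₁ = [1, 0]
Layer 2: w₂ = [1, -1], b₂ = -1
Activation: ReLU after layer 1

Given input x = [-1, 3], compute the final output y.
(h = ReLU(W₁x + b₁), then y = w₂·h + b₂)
y = 5

Layer 1 pre-activation: z₁ = [6, -4]
After ReLU: h = [6, 0]
Layer 2 output: y = 1×6 + -1×0 + -1 = 5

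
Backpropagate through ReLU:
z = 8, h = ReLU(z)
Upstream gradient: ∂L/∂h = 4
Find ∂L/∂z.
∂L/∂z = 4

h = ReLU(8) = 8
Since z > 0: ∂h/∂z = 1
∂L/∂z = ∂L/∂h · ∂h/∂z = 4 × 1 = 4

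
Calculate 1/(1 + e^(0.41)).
0.3989

sigmoid(-0.41) = 1/(1 + e^(0.41)) = 1/(1 + 1.507) = 0.3989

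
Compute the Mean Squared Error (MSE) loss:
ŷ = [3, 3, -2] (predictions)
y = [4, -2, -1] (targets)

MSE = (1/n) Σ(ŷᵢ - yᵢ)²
MSE = 9

MSE = (1/3)((3-4)² + (3--2)² + (-2--1)²) = (1/3)(1 + 25 + 1) = 9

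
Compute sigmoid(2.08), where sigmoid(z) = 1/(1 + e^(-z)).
0.8889

sigmoid(2.08) = 1/(1 + e^(-2.08)) = 1/(1 + 0.1249) = 0.8889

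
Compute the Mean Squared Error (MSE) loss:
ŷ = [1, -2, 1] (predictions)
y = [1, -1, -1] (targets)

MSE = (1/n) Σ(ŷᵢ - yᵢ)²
MSE = 1.667

MSE = (1/3)((1-1)² + (-2--1)² + (1--1)²) = (1/3)(0 + 1 + 4) = 1.667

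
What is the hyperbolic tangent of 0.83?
0.6805

tanh(0.83) = (e^(0.83) - e^(-0.83))/(e^(0.83) + e^(-0.83)) = 0.6805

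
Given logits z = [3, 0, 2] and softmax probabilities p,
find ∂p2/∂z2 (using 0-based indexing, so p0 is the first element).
∂p2/∂z2 = 0.1922

p = softmax(z) = [0.7054, 0.03512, 0.2595]
p2 = 0.2595

∂p2/∂z2 = p2(1 - p2) = 0.2595 × (1 - 0.2595) = 0.1922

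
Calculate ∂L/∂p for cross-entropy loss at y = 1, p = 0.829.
∂L/∂p = -1.206

∂L/∂p = -y/p + (1-y)/(1-p) = -1/0.829 + 0 = -1.206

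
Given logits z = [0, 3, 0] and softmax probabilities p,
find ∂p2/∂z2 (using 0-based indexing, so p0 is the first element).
∂p2/∂z2 = 0.04323

p = softmax(z) = [0.04528, 0.9094, 0.04528]
p2 = 0.04528

∂p2/∂z2 = p2(1 - p2) = 0.04528 × (1 - 0.04528) = 0.04323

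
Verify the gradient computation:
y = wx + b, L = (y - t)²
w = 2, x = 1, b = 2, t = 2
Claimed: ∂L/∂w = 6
Incorrect

y = (2)(1) + 2 = 4
∂L/∂y = 2(y - t) = 2(4 - 2) = 4
∂y/∂w = x = 1
∂L/∂w = 4 × 1 = 4

Claimed value: 6
Incorrect: The correct gradient is 4.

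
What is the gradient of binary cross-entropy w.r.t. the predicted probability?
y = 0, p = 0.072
∂L/∂p = 1.078

∂L/∂p = -y/p + (1-y)/(1-p) = 0 + 1/0.928 = 1.078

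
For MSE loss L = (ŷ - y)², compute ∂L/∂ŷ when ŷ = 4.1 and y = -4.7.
∂L/∂ŷ = 17.6

∂L/∂ŷ = 2(ŷ - y) = 2(4.1 - -4.7) = 2(8.8) = 17.6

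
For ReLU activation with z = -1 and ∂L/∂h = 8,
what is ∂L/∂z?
∂L/∂z = 0

h = ReLU(-1) = 0
Since z < 0: ∂h/∂z = 0
∂L/∂z = ∂L/∂h · ∂h/∂z = 8 × 0 = 0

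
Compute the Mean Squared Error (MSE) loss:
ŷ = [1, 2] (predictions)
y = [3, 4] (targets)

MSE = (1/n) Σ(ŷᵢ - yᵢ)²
MSE = 4

MSE = (1/2)((1-3)² + (2-4)²) = (1/2)(4 + 4) = 4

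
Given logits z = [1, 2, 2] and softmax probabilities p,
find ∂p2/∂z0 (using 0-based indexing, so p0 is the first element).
∂p2/∂z0 = -0.06561

p = softmax(z) = [0.1554, 0.4223, 0.4223]
p2 = 0.4223, p0 = 0.1554

∂p2/∂z0 = -p2 × p0 = -0.4223 × 0.1554 = -0.06561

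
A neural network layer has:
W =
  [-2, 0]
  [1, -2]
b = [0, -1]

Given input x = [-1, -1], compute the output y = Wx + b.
y = [2, 0]

Wx = [-2×-1 + 0×-1, 1×-1 + -2×-1]
   = [2, 1]
y = Wx + b = [2 + 0, 1 + -1] = [2, 0]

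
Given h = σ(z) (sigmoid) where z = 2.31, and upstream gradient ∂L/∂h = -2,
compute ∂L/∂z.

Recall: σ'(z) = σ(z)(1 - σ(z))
∂L/∂z = -0.1643

σ(2.31) = 0.9097
σ'(2.31) = σ(2.31)(1 - σ(2.31)) = 0.9097 × 0.0903 = 0.08214
∂L/∂z = ∂L/∂h · σ'(z) = -2 × 0.08214 = -0.1643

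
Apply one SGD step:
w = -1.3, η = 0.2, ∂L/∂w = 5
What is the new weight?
w_new = -2.3

w_new = w - η·∂L/∂w = -1.3 - 0.2×(5) = -1.3 - (1) = -2.3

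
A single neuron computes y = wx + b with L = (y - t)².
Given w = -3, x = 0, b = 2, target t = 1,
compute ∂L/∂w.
∂L/∂w = 0

y = wx + b = (-3)(0) + 2 = 2
∂L/∂y = 2(y - t) = 2(2 - 1) = 2
∂y/∂w = x = 0
∂L/∂w = ∂L/∂y · ∂y/∂w = 2 × 0 = 0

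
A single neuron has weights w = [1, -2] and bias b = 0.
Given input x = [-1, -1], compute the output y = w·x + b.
y = 1

y = (1)(-1) + (-2)(-1) + 0 = 1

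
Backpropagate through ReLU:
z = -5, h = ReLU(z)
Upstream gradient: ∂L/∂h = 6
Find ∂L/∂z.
∂L/∂z = 0

h = ReLU(-5) = 0
Since z < 0: ∂h/∂z = 0
∂L/∂z = ∂L/∂h · ∂h/∂z = 6 × 0 = 0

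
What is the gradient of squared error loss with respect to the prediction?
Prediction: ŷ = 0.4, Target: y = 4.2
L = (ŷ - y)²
∂L/∂ŷ = -7.6

∂L/∂ŷ = 2(ŷ - y) = 2(0.4 - 4.2) = 2(-3.8) = -7.6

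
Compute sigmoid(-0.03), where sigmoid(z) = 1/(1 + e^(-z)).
0.4925

sigmoid(-0.03) = 1/(1 + e^(0.03)) = 1/(1 + 1.03) = 0.4925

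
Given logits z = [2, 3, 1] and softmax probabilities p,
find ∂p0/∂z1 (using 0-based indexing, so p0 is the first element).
∂p0/∂z1 = -0.1628

p = softmax(z) = [0.2447, 0.6652, 0.09003]
p0 = 0.2447, p1 = 0.6652

∂p0/∂z1 = -p0 × p1 = -0.2447 × 0.6652 = -0.1628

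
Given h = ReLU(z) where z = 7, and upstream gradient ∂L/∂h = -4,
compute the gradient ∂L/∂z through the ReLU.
∂L/∂z = -4

h = ReLU(7) = 7
Since z > 0: ∂h/∂z = 1
∂L/∂z = ∂L/∂h · ∂h/∂z = -4 × 1 = -4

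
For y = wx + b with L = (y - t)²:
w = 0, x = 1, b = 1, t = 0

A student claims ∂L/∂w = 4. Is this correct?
Incorrect

y = (0)(1) + 1 = 1
∂L/∂y = 2(y - t) = 2(1 - 0) = 2
∂y/∂w = x = 1
∂L/∂w = 2 × 1 = 2

Claimed value: 4
Incorrect: The correct gradient is 2.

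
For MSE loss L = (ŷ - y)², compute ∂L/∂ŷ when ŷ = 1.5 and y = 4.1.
∂L/∂ŷ = -5.2

∂L/∂ŷ = 2(ŷ - y) = 2(1.5 - 4.1) = 2(-2.6) = -5.2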